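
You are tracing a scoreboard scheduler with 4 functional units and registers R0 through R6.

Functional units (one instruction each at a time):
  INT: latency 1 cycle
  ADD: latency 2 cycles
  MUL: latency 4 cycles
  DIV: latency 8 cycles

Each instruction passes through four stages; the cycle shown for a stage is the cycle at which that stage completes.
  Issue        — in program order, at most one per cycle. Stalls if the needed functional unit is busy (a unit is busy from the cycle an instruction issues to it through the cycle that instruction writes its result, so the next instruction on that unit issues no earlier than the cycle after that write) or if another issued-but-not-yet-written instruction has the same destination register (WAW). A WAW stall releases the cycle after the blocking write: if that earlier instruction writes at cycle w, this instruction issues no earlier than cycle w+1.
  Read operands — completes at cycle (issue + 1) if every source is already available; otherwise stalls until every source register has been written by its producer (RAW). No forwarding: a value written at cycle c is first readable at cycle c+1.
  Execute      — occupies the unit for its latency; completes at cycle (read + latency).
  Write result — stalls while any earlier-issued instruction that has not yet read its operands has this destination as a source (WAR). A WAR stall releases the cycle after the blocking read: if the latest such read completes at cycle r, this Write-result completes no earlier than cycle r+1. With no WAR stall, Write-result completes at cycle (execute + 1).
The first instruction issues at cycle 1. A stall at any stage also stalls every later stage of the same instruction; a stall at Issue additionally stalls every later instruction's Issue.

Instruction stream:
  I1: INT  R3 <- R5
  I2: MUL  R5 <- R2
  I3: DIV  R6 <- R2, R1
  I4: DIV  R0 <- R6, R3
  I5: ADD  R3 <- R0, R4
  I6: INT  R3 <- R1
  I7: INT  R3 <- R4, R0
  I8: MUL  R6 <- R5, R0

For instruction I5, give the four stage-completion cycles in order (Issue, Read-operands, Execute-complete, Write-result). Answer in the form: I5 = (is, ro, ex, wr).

[1] I1 issues→INT
[2] I1 reads, I2 issues→MUL
[3] I1 exec-done, I2 reads, I3 issues→DIV
[4] I1 writes R3, I3 reads
[7] I2 exec-done
[8] I2 writes R5
[12] I3 exec-done
[13] I3 writes R6
[14] I4 issues→DIV
[15] I4 reads, I5 issues→ADD
[23] I4 exec-done
[24] I4 writes R0
[25] I5 reads
[27] I5 exec-done
[28] I5 writes R3
[29] I6 issues→INT
[30] I6 reads
[31] I6 exec-done
[32] I6 writes R3
[33] I7 issues→INT
[34] I7 reads, I8 issues→MUL
[35] I7 exec-done, I8 reads
[36] I7 writes R3
[39] I8 exec-done
[40] I8 writes R6

I5 = (15, 25, 27, 28)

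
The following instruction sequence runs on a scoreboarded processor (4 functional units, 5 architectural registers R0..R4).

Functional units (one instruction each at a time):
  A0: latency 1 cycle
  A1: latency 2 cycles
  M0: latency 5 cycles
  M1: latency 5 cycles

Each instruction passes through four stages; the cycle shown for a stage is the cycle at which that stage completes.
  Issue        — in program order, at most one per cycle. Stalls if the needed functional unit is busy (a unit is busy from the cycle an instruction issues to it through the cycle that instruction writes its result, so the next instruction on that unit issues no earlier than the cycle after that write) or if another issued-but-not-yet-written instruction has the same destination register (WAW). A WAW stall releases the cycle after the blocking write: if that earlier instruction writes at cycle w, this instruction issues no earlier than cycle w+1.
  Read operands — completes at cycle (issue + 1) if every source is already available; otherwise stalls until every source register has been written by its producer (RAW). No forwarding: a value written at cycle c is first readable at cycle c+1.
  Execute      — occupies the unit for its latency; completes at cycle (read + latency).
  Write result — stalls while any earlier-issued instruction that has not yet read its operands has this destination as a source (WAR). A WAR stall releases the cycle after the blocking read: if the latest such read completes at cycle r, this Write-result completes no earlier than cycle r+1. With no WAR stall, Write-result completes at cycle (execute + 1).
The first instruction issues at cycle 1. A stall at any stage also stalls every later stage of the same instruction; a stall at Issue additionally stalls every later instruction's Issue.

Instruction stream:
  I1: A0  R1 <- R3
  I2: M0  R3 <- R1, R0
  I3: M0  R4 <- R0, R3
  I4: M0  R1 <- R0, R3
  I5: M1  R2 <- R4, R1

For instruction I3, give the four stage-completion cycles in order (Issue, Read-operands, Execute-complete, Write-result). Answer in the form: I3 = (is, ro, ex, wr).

[I1] 1/2/3/4
[I2] 2/5/10/11  (RAW R1: wait I1 write@4)
[I3] 12/13/18/19  (struct: M0 busy until I2 writes@11)
[I4] 20/21/26/27  (struct: M0 busy until I3 writes@19)
[I5] 21/28/33/34  (RAW R1: wait I4 write@27)

I3 = (12, 13, 18, 19)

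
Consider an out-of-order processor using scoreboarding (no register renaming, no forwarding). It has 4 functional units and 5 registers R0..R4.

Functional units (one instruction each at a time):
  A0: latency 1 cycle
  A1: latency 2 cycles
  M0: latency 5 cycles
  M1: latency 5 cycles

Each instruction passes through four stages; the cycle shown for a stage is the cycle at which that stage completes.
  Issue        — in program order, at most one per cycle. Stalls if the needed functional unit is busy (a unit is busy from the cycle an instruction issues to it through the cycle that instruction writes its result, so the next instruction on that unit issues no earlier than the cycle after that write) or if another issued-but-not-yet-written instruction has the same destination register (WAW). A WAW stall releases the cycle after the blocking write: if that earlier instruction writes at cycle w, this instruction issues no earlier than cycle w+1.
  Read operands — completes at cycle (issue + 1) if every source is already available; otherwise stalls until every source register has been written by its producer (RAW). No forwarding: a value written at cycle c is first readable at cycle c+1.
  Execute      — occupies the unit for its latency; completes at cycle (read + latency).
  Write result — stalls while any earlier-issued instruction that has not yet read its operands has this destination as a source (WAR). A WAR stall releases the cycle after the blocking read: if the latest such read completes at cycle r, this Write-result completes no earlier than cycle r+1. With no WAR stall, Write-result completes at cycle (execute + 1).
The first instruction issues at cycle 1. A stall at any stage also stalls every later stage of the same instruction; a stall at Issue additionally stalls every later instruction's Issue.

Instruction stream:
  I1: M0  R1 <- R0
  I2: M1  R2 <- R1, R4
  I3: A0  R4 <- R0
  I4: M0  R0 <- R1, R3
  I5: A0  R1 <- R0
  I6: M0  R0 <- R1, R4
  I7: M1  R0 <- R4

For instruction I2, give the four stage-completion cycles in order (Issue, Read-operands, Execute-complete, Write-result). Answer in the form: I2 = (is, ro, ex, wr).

I1  is:1  ro:2  ex:7  wr:8
I2  is:2  ro:9  ex:14  wr:15  — RAW R1: wait I1 write@8
I3  is:3  ro:4  ex:5  wr:10  — WAR R4: wait I2 read@9
I4  is:9  ro:10  ex:15  wr:16  — struct: M0 busy until I1 writes@8
I5  is:11  ro:17  ex:18  wr:19  — struct: A0 busy until I3 writes@10, RAW R0: wait I4 write@16
I6  is:17  ro:20  ex:25  wr:26  — struct: M0 busy until I4 writes@16, RAW R1: wait I5 write@19
I7  is:27  ro:28  ex:33  wr:34  — WAW R0: wait I6 write@26

I2 = (2, 9, 14, 15)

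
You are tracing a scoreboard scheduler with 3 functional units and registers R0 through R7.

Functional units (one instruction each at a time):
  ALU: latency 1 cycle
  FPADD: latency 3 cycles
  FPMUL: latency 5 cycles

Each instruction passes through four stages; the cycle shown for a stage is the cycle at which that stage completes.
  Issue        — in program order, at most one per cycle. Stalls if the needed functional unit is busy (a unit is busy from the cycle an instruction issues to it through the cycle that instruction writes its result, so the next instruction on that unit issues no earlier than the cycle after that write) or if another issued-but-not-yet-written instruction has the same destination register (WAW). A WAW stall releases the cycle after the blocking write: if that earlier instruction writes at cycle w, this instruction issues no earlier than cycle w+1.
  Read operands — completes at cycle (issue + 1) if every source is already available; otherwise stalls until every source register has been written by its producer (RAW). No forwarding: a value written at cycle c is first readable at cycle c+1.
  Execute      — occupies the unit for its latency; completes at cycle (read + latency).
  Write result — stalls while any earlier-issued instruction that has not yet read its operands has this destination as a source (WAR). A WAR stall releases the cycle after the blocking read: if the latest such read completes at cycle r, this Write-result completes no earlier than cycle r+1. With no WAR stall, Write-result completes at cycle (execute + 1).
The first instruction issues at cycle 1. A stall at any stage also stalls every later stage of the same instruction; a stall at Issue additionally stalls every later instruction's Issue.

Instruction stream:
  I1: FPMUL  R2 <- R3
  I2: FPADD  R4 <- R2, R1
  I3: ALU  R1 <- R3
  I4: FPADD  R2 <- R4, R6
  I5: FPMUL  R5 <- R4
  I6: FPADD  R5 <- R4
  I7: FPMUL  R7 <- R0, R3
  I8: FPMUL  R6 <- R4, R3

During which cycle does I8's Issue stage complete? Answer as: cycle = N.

1) issue 1, read 2, done 7, write 8
2) issue 2, read 9, done 12, write 13  <RAW R2: wait I1 write@8>
3) issue 3, read 4, done 5, write 10  <WAR R1: wait I2 read@9>
4) issue 14, read 15, done 18, write 19  <struct: FPADD busy until I2 writes@13>
5) issue 15, read 16, done 21, write 22
6) issue 23, read 24, done 27, write 28  <WAW R5: wait I5 write@22>
7) issue 24, read 25, done 30, write 31
8) issue 32, read 33, done 38, write 39  <struct: FPMUL busy until I7 writes@31>

cycle = 32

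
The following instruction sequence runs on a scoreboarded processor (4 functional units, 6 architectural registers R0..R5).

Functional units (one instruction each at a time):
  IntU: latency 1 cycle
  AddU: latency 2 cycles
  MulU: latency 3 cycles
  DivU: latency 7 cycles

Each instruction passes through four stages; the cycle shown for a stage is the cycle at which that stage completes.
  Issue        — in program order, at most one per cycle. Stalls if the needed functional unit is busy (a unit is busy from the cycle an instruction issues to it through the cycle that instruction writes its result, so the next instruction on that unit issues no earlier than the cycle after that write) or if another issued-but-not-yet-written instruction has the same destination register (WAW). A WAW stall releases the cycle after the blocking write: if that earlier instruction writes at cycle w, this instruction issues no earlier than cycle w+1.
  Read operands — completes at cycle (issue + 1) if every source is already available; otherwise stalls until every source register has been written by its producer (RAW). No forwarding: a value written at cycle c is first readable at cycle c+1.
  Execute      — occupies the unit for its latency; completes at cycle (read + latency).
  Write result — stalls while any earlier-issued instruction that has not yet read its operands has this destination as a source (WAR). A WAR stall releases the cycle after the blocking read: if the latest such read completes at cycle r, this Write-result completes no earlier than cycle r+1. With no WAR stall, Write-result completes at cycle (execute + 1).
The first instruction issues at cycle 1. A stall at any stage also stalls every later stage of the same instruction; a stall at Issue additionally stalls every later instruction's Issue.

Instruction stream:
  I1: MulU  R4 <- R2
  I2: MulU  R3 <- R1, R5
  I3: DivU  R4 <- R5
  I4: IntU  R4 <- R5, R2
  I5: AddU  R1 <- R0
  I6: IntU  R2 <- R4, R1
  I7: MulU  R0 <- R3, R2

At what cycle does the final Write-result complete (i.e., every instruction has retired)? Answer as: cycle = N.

[1] I1 issues→MulU
[2] I1 reads
[5] I1 exec-done
[6] I1 writes R4
[7] I2 issues→MulU
[8] I2 reads · I3 issues→DivU
[9] I3 reads
[11] I2 exec-done
[12] I2 writes R3
[16] I3 exec-done
[17] I3 writes R4
[18] I4 issues→IntU
[19] I4 reads · I5 issues→AddU
[20] I4 exec-done · I5 reads
[21] I4 writes R4
[22] I5 exec-done · I6 issues→IntU
[23] I5 writes R1 · I7 issues→MulU
[24] I6 reads
[25] I6 exec-done
[26] I6 writes R2
[27] I7 reads
[30] I7 exec-done
[31] I7 writes R0

cycle = 31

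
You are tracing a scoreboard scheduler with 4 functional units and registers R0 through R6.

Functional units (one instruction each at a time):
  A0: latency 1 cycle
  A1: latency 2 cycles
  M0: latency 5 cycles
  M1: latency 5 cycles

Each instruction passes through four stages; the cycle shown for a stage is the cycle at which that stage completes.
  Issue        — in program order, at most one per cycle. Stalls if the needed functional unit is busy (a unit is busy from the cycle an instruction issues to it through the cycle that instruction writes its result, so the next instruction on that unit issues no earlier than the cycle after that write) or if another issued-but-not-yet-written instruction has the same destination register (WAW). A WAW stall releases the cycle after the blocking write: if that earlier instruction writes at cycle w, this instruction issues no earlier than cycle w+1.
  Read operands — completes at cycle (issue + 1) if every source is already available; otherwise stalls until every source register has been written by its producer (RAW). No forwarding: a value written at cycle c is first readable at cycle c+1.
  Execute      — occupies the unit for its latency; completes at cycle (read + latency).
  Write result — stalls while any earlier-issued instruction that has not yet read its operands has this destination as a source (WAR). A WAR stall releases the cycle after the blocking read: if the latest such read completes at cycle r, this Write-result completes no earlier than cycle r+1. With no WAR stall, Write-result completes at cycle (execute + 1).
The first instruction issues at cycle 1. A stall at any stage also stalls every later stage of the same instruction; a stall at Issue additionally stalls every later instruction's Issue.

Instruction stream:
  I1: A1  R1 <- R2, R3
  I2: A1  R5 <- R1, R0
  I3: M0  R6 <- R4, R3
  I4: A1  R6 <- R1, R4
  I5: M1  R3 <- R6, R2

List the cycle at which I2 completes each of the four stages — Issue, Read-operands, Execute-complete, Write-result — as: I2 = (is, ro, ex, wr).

I2 = (6, 7, 9, 10)

c1: I1 issues→A1
c2: I1 reads
c4: I1 exec-done
c5: I1 writes R1
c6: I2 issues→A1
c7: I2 reads, I3 issues→M0
c8: I3 reads
c9: I2 exec-done
c10: I2 writes R5
c13: I3 exec-done
c14: I3 writes R6
c15: I4 issues→A1
c16: I4 reads, I5 issues→M1
c18: I4 exec-done
c19: I4 writes R6
c20: I5 reads
c25: I5 exec-done
c26: I5 writes R3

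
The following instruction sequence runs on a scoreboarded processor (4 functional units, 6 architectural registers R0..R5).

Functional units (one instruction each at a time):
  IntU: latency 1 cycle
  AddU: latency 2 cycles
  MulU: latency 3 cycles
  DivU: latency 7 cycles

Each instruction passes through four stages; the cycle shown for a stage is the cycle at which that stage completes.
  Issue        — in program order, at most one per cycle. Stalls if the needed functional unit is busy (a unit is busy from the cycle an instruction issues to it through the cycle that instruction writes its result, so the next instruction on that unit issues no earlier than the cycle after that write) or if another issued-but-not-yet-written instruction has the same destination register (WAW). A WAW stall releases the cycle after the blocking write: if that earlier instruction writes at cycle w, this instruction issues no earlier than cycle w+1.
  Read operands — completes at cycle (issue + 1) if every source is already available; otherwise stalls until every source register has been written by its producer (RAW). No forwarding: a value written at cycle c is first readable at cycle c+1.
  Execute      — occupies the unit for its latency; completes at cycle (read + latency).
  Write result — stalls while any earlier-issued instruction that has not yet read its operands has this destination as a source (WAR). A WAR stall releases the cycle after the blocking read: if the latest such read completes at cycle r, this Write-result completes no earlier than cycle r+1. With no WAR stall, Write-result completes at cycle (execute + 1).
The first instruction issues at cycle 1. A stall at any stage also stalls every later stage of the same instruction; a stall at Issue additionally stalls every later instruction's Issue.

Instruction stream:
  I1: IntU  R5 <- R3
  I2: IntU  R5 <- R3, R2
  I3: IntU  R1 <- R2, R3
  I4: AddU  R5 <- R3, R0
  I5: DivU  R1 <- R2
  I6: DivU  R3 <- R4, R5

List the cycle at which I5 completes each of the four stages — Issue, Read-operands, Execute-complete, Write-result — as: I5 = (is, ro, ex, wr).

I5 = (13, 14, 21, 22)

1) issue 1, read 2, done 3, write 4
2) issue 5, read 6, done 7, write 8  <struct: IntU busy until I1 writes@4>
3) issue 9, read 10, done 11, write 12  <struct: IntU busy until I2 writes@8>
4) issue 10, read 11, done 13, write 14
5) issue 13, read 14, done 21, write 22  <WAW R1: wait I3 write@12>
6) issue 23, read 24, done 31, write 32  <struct: DivU busy until I5 writes@22>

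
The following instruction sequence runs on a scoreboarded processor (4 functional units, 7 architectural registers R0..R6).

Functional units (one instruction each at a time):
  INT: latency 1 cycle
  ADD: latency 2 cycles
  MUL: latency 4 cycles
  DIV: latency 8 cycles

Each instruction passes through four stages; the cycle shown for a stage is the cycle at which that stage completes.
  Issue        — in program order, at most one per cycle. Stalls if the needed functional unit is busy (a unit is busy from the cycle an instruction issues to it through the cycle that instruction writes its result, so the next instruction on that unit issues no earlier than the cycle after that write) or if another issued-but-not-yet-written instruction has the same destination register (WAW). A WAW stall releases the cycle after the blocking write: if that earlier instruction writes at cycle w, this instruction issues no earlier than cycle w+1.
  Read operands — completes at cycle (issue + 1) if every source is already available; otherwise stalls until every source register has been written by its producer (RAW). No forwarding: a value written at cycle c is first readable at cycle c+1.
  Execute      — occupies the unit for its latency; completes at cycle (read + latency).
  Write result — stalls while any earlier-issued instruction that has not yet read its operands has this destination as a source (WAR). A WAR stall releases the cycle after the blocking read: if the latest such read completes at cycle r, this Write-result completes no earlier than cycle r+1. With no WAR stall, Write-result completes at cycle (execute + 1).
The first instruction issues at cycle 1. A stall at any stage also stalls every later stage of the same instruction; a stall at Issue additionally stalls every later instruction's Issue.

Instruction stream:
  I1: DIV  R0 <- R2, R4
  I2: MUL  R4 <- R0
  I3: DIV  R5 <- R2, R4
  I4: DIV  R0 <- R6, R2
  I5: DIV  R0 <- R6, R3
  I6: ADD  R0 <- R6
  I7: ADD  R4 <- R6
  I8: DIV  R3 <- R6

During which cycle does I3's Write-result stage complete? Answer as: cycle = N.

cycle = 27

c1: I1→DIV
c2: I1 RO, I2→MUL
c10: I1 EX
c11: I1 WR R0
c12: I2 RO, I3→DIV
c16: I2 EX
c17: I2 WR R4
c18: I3 RO
c26: I3 EX
c27: I3 WR R5
c28: I4→DIV
c29: I4 RO
c37: I4 EX
c38: I4 WR R0
c39: I5→DIV
c40: I5 RO
c48: I5 EX
c49: I5 WR R0
c50: I6→ADD
c51: I6 RO
c53: I6 EX
c54: I6 WR R0
c55: I7→ADD
c56: I7 RO, I8→DIV
c57: I8 RO
c58: I7 EX
c59: I7 WR R4
c65: I8 EX
c66: I8 WR R3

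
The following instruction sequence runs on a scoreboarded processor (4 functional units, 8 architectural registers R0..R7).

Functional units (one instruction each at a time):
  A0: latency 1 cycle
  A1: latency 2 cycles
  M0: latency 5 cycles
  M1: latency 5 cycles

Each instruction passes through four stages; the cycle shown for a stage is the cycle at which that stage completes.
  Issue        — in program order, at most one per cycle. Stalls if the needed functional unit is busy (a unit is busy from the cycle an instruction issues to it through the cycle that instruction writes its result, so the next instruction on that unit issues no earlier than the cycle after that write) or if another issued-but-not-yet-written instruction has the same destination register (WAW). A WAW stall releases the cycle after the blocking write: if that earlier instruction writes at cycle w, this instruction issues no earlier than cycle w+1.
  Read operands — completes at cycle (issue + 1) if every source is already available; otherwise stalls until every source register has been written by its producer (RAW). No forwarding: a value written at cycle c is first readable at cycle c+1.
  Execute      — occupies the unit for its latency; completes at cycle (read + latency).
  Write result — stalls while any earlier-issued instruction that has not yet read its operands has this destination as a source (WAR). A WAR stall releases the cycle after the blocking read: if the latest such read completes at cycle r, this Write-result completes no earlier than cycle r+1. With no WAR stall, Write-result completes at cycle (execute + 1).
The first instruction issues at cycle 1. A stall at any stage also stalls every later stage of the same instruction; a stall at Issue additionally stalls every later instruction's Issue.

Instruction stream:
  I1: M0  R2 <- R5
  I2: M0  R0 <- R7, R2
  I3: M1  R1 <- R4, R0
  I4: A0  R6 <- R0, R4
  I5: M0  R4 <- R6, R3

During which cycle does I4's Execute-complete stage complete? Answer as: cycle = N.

c1: I1→M0
c2: I1 RO
c7: I1 EX
c8: I1 WR R2
c9: I2→M0
c10: I2 RO · I3→M1
c11: I4→A0
c15: I2 EX
c16: I2 WR R0
c17: I3 RO · I4 RO · I5→M0
c18: I4 EX
c19: I4 WR R6
c20: I5 RO
c22: I3 EX
c23: I3 WR R1
c25: I5 EX
c26: I5 WR R4

cycle = 18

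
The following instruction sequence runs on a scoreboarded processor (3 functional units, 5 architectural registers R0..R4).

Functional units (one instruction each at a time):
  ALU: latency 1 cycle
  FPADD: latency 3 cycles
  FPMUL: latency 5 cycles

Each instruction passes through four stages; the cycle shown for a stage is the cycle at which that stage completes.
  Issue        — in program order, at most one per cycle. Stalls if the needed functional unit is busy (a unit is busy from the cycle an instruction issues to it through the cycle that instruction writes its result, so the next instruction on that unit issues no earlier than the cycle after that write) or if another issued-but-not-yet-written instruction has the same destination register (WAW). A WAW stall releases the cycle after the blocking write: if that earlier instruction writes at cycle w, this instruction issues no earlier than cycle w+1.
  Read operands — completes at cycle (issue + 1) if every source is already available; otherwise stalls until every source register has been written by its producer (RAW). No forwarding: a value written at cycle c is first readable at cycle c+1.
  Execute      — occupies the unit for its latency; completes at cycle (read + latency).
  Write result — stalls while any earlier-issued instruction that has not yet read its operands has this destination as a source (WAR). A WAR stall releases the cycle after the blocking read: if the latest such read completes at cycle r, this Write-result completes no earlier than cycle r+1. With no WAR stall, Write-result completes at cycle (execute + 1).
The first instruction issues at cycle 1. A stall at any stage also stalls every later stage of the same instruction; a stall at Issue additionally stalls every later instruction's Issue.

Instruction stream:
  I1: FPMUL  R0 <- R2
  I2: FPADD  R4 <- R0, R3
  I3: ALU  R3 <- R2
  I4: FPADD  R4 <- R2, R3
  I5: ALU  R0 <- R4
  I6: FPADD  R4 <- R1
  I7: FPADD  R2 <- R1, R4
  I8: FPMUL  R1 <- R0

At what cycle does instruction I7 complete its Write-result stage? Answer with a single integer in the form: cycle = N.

[1] I1 issues→FPMUL
[2] I1 reads; I2 issues→FPADD
[3] I3 issues→ALU
[4] I3 reads
[5] I3 exec-done
[7] I1 exec-done
[8] I1 writes R0
[9] I2 reads
[10] I3 writes R3
[12] I2 exec-done
[13] I2 writes R4
[14] I4 issues→FPADD
[15] I4 reads; I5 issues→ALU
[18] I4 exec-done
[19] I4 writes R4
[20] I5 reads; I6 issues→FPADD
[21] I5 exec-done; I6 reads
[22] I5 writes R0
[24] I6 exec-done
[25] I6 writes R4
[26] I7 issues→FPADD
[27] I7 reads; I8 issues→FPMUL
[28] I8 reads
[30] I7 exec-done
[31] I7 writes R2
[33] I8 exec-done
[34] I8 writes R1

cycle = 31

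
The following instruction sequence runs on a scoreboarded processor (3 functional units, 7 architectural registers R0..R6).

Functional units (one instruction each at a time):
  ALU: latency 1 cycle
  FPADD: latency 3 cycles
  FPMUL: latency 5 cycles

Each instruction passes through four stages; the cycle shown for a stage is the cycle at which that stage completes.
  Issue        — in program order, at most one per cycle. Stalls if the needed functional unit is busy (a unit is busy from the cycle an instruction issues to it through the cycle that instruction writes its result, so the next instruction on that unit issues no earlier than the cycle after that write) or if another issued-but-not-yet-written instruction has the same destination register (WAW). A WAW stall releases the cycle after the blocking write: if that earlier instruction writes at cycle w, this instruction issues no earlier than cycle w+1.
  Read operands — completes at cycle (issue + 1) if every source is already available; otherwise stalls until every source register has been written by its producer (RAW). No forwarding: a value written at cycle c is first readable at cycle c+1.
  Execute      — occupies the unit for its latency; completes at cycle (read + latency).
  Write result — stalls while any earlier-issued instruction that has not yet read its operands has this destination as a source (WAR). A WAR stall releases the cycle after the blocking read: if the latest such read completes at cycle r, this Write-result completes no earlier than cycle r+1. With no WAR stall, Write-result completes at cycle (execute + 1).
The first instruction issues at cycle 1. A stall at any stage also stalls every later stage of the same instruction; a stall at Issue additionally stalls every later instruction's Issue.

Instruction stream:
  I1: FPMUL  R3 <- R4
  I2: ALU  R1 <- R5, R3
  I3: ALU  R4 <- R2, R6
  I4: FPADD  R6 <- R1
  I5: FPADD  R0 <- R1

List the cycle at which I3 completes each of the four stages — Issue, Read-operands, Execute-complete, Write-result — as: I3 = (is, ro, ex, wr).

I3 = (12, 13, 14, 15)

1) issue 1, read 2, done 7, write 8
2) issue 2, read 9, done 10, write 11  <RAW R3: wait I1 write@8>
3) issue 12, read 13, done 14, write 15  <struct: ALU busy until I2 writes@11>
4) issue 13, read 14, done 17, write 18
5) issue 19, read 20, done 23, write 24  <struct: FPADD busy until I4 writes@18>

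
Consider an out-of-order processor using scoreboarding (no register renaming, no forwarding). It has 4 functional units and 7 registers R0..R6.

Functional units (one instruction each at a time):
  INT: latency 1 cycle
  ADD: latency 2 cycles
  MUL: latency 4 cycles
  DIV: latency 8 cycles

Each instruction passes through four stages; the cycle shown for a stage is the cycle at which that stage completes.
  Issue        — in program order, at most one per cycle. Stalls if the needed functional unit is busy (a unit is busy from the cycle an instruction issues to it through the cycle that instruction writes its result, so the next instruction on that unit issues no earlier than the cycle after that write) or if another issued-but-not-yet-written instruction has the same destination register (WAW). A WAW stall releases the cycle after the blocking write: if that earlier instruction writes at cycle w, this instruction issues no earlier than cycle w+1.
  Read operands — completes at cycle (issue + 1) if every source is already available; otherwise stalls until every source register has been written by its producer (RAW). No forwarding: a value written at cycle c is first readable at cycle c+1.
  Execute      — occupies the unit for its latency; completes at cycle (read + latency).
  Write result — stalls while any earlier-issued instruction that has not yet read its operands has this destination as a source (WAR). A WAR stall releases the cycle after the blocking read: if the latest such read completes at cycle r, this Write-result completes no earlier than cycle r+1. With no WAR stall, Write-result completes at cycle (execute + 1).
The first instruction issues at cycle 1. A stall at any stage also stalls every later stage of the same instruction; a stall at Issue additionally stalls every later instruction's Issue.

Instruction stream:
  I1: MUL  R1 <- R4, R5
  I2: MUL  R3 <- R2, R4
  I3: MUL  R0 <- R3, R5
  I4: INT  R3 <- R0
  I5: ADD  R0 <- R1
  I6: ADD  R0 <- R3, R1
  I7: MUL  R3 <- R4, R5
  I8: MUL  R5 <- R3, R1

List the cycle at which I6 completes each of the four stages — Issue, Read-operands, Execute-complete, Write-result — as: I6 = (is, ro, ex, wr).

I6 = (27, 28, 30, 31)

  I1 | 1 | 2 | 6 | 7
  I2 | 8 | 9 | 13 | 14   struct: MUL busy until I1 writes@7
  I3 | 15 | 16 | 20 | 21   struct: MUL busy until I2 writes@14
  I4 | 16 | 22 | 23 | 24   RAW R0: wait I3 write@21
  I5 | 22 | 23 | 25 | 26   WAW R0: wait I3 write@21
  I6 | 27 | 28 | 30 | 31   struct: ADD busy until I5 writes@26
  I7 | 28 | 29 | 33 | 34
  I8 | 35 | 36 | 40 | 41   struct: MUL busy until I7 writes@34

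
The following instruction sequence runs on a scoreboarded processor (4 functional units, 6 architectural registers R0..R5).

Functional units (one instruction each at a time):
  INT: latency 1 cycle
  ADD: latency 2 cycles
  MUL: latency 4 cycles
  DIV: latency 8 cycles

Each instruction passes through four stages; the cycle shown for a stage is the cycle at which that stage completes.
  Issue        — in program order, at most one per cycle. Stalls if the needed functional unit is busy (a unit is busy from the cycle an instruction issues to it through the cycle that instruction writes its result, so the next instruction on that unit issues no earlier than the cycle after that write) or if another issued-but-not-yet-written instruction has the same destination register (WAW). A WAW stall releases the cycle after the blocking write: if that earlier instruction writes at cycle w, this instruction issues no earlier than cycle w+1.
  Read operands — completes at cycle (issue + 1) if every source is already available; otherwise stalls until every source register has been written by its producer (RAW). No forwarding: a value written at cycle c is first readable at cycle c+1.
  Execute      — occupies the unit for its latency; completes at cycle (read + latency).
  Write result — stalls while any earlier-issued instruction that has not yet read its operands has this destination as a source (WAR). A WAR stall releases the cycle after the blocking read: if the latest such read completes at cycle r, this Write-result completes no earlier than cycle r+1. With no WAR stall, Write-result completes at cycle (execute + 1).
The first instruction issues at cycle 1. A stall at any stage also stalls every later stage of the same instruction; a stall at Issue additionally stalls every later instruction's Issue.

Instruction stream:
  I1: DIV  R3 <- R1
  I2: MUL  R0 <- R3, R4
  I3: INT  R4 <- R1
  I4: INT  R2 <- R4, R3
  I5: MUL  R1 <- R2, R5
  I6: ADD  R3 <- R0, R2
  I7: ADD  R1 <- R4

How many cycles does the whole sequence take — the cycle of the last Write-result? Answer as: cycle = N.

I1  is:1  ro:2  ex:10  wr:11
I2  is:2  ro:12  ex:16  wr:17  — RAW R3: wait I1 write@11
I3  is:3  ro:4  ex:5  wr:13  — WAR R4: wait I2 read@12
I4  is:14  ro:15  ex:16  wr:17  — struct: INT busy until I3 writes@13
I5  is:18  ro:19  ex:23  wr:24  — struct: MUL busy until I2 writes@17
I6  is:19  ro:20  ex:22  wr:23
I7  is:25  ro:26  ex:28  wr:29  — WAW R1: wait I5 write@24

cycle = 29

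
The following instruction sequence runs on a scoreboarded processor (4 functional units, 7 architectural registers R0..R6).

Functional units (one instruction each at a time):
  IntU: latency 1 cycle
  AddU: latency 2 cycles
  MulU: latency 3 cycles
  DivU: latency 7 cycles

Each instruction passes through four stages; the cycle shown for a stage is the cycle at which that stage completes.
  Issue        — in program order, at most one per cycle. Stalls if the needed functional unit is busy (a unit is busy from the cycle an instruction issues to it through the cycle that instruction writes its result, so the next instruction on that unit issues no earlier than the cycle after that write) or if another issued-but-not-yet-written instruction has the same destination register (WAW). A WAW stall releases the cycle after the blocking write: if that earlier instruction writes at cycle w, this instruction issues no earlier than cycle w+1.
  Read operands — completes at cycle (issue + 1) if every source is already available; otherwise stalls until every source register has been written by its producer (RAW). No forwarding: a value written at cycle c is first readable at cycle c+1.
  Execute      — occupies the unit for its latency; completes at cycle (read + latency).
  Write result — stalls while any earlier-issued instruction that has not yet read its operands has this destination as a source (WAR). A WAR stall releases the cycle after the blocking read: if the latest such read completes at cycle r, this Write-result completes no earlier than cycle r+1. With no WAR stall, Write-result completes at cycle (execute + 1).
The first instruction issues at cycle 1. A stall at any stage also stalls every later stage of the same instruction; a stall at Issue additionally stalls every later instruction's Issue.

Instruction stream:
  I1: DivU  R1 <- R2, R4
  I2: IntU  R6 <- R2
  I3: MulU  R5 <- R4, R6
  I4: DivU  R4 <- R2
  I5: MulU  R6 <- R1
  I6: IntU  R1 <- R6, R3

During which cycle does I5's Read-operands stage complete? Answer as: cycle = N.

  I1 | 1 | 2 | 9 | 10
  I2 | 2 | 3 | 4 | 5
  I3 | 3 | 6 | 9 | 10   RAW R6: wait I2 write@5
  I4 | 11 | 12 | 19 | 20   struct: DivU busy until I1 writes@10
  I5 | 12 | 13 | 16 | 17
  I6 | 13 | 18 | 19 | 20   RAW R6: wait I5 write@17

cycle = 13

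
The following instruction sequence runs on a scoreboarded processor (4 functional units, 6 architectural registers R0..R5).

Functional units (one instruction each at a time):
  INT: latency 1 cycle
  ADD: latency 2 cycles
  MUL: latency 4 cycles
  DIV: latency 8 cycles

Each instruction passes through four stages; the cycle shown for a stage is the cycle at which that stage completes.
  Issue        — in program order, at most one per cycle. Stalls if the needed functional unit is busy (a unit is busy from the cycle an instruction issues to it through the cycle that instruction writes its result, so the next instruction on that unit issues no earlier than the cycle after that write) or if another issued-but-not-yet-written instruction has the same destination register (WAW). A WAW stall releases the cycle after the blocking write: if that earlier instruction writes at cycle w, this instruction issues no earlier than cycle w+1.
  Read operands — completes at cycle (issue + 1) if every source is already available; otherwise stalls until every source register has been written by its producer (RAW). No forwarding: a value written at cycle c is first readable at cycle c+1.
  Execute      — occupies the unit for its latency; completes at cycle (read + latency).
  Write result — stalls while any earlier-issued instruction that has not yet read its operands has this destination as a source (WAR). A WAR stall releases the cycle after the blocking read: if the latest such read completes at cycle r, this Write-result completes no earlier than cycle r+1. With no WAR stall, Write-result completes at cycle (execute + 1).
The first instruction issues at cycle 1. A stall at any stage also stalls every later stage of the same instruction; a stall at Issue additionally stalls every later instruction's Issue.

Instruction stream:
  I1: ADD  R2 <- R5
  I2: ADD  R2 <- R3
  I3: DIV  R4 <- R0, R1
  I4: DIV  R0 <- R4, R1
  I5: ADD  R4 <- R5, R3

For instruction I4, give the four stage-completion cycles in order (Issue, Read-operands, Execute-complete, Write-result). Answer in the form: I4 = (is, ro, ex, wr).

I4 = (18, 19, 27, 28)

cycle 1: I1 dispatched to ADD
cycle 2: I1 operands ready
cycle 4: I1 complete
cycle 5: R2←I1
cycle 6: I2 dispatched to ADD
cycle 7: I2 operands ready, I3 dispatched to DIV
cycle 8: I3 operands ready
cycle 9: I2 complete
cycle 10: R2←I2
cycle 16: I3 complete
cycle 17: R4←I3
cycle 18: I4 dispatched to DIV
cycle 19: I4 operands ready, I5 dispatched to ADD
cycle 20: I5 operands ready
cycle 22: I5 complete
cycle 23: R4←I5
cycle 27: I4 complete
cycle 28: R0←I4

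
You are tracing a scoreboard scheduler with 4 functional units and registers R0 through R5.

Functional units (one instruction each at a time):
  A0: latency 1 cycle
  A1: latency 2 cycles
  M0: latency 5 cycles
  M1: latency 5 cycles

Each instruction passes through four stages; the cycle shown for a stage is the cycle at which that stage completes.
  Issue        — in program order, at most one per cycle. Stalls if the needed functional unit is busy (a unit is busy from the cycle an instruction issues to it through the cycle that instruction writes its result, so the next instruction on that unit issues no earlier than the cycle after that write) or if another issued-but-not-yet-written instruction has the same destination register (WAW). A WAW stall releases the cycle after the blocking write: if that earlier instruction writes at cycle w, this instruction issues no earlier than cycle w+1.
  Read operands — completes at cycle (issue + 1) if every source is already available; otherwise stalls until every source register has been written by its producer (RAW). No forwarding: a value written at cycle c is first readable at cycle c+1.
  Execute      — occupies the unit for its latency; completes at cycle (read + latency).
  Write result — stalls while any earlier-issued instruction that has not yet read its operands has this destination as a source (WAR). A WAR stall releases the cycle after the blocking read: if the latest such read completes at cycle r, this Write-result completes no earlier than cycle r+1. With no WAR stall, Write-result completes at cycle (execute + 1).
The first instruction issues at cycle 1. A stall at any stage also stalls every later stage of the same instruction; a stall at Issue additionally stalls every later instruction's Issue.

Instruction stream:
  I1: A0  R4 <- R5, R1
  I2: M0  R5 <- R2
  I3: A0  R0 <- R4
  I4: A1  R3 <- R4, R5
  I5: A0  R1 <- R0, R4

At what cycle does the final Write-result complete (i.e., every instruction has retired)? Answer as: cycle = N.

cycle = 13

1) issue 1, read 2, done 3, write 4
2) issue 2, read 3, done 8, write 9
3) issue 5, read 6, done 7, write 8  <struct: A0 busy until I1 writes@4>
4) issue 6, read 10, done 12, write 13  <RAW R5: wait I2 write@9>
5) issue 9, read 10, done 11, write 12  <struct: A0 busy until I3 writes@8>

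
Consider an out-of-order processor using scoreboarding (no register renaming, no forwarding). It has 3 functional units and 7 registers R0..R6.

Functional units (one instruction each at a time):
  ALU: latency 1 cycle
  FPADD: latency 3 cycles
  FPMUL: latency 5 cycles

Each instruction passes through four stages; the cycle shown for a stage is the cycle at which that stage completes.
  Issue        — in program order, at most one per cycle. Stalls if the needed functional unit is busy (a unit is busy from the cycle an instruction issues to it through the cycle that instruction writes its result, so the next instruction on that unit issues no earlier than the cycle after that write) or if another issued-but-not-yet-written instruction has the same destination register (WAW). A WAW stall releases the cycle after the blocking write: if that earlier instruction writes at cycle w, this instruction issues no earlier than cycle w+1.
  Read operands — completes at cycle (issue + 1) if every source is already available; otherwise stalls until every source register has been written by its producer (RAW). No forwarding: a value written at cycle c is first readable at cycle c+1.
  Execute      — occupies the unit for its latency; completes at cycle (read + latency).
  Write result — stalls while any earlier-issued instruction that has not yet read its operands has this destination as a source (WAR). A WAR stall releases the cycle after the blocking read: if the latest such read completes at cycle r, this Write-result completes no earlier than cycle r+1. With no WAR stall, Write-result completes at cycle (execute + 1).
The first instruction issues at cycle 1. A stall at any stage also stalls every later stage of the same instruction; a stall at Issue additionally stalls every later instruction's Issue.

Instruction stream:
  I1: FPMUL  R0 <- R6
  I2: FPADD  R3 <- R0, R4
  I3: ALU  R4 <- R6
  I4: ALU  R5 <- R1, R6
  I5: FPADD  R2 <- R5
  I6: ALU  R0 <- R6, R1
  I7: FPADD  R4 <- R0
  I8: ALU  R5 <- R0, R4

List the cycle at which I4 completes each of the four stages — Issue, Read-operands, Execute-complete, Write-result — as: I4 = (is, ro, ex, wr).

I4 = (11, 12, 13, 14)

c1: I1→FPMUL
c2: I1 RO, I2→FPADD
c3: I3→ALU
c4: I3 RO
c5: I3 EX
c7: I1 EX
c8: I1 WR R0
c9: I2 RO
c10: I3 WR R4
c11: I4→ALU
c12: I2 EX, I4 RO
c13: I2 WR R3, I4 EX
c14: I4 WR R5, I5→FPADD
c15: I5 RO, I6→ALU
c16: I6 RO
c17: I6 EX
c18: I5 EX, I6 WR R0
c19: I5 WR R2
c20: I7→FPADD
c21: I7 RO, I8→ALU
c24: I7 EX
c25: I7 WR R4
c26: I8 RO
c27: I8 EX
c28: I8 WR R5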